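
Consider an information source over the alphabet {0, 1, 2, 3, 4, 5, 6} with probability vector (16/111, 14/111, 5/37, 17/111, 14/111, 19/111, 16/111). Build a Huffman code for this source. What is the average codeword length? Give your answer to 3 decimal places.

2.829 bits/symbol

Repeatedly combine the two least-probable nodes; the expected code length is the sum of the merged weights.
merge 14/111 + 14/111 → 28/111
merge 5/37 + 16/111 → 31/111
merge 16/111 + 17/111 → 11/37
merge 19/111 + 28/111 → 47/111
merge 31/111 + 11/37 → 64/111
merge 47/111 + 64/111 → 1
L = 28/111 + 31/111 + 11/37 + 47/111 + 64/111 + 1 = 314/111 ≈ 2.829 bits/symbol.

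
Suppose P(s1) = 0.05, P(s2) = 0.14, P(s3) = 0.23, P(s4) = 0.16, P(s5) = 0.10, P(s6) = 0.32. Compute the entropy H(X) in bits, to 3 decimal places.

2.382 bits

H = −Σ pᵢ log₂ pᵢ.
−0.05·log₂(0.05) = 0.2161
−0.14·log₂(0.14) = 0.3971
−0.23·log₂(0.23) = 0.4877
−0.16·log₂(0.16) = 0.4230
−0.10·log₂(0.10) = 0.3322
−0.32·log₂(0.32) = 0.5260
Sum ≈ 2.3821 → 2.382 bits.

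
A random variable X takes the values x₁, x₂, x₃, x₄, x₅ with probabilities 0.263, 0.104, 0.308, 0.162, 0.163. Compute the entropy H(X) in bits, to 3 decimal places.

2.222 bits

H = −Σ pᵢ log₂ pᵢ.
−0.263·log₂(0.263) = 0.5068
−0.104·log₂(0.104) = 0.3396
−0.308·log₂(0.308) = 0.5233
−0.162·log₂(0.162) = 0.4254
−0.163·log₂(0.163) = 0.4266
Sum ≈ 2.2216 → 2.222 bits.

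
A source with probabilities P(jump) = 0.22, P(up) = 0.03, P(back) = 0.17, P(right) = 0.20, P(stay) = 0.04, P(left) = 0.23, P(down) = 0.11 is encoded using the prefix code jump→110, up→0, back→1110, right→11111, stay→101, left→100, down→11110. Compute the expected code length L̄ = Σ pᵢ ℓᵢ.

3.73 bits/symbol

L̄ = Σ pᵢ·ℓᵢ = 0.22·3 + 0.03·1 + 0.17·4 + 0.20·5 + 0.04·3 + 0.23·3 + 0.11·5 = 3.73 bits/symbol.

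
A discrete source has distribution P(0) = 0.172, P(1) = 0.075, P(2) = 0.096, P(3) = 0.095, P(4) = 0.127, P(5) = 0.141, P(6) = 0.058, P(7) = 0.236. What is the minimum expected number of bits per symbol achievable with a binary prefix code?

2.897 bits/symbol

Repeatedly combine the two least-probable nodes; the expected code length is the sum of the merged weights.
merge 29/500 + 3/40 → 133/1000
merge 19/200 + 12/125 → 191/1000
merge 127/1000 + 133/1000 → 13/50
merge 141/1000 + 43/250 → 313/1000
merge 191/1000 + 59/250 → 427/1000
merge 13/50 + 313/1000 → 573/1000
merge 427/1000 + 573/1000 → 1
L = 133/1000 + 191/1000 + 13/50 + 313/1000 + 427/1000 + 573/1000 + 1 = 2897/1000 = 2.897 bits/symbol.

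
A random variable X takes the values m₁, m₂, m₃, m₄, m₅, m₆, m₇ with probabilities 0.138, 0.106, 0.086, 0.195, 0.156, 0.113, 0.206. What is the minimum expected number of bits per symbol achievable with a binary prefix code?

Repeatedly combine the two least-probable nodes; the expected code length is the sum of the merged weights.
merge 43/500 + 53/500 → 24/125
merge 113/1000 + 69/500 → 251/1000
merge 39/250 + 24/125 → 87/250
merge 39/200 + 103/500 → 401/1000
merge 251/1000 + 87/250 → 599/1000
merge 401/1000 + 599/1000 → 1
L = 24/125 + 251/1000 + 87/250 + 401/1000 + 599/1000 + 1 = 2791/1000 = 2.791 bits/symbol.

2.791 bits/symbol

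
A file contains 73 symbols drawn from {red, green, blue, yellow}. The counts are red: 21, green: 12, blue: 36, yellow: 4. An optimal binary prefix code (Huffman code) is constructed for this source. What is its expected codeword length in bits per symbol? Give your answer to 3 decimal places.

1.726 bits/symbol

Probabilities are the counts divided by 73.
Repeatedly combine the two least-probable nodes; the expected code length is the sum of the merged weights.
merge 4/73 + 12/73 → 16/73
merge 16/73 + 21/73 → 37/73
merge 36/73 + 37/73 → 1
L = 16/73 + 37/73 + 1 = 126/73 ≈ 1.726 bits/symbol.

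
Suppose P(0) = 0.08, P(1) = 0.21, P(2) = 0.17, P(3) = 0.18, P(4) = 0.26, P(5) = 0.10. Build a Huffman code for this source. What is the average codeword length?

2.53 bits/symbol

Repeatedly combine the two least-probable nodes; the expected code length is the sum of the merged weights.
merge 2/25 + 1/10 → 9/50
merge 17/100 + 9/50 → 7/20
merge 9/50 + 21/100 → 39/100
merge 13/50 + 7/20 → 61/100
merge 39/100 + 61/100 → 1
L = 9/50 + 7/20 + 39/100 + 61/100 + 1 = 253/100 = 2.53 bits/symbol.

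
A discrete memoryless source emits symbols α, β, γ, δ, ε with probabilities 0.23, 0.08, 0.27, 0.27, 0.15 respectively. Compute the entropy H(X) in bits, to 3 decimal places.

H = −Σ pᵢ log₂ pᵢ.
−0.23·log₂(0.23) = 0.4877
−0.08·log₂(0.08) = 0.2915
−0.27·log₂(0.27) = 0.5100
−0.27·log₂(0.27) = 0.5100
−0.15·log₂(0.15) = 0.4105
Sum ≈ 2.2098 → 2.210 bits.

2.210 bits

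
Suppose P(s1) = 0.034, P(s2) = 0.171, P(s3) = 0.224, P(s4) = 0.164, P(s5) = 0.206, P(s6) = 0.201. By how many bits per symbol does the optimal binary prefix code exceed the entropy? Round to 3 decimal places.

Entropy H = −Σ p log₂ p ≈ 2.4476 bits.
Huffman merges: 17/500+41/250→99/500; 171/1000+99/500→369/1000; 201/1000+103/500→407/1000; 28/125+369/1000→593/1000; 407/1000+593/1000→1. L = 2567/1000 ≈ 2.5670.
L − H = 2.5670 − 2.4476 = 0.119 bits.

0.119 bits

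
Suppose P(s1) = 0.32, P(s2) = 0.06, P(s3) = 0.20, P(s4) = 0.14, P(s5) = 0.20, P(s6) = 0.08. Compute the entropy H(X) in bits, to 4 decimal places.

H = −Σ pᵢ log₂ pᵢ.
−0.32·log₂(0.32) = 0.5260
−0.06·log₂(0.06) = 0.2435
−0.20·log₂(0.20) = 0.4644
−0.14·log₂(0.14) = 0.3971
−0.20·log₂(0.20) = 0.4644
−0.08·log₂(0.08) = 0.2915
Sum ≈ 2.3870 → 2.3870 bits.

2.3870 bits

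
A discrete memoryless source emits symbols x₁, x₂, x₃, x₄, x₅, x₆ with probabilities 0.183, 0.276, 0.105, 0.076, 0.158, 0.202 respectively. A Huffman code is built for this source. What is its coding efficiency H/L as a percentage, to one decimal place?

Entropy H = −Σ p log₂ p ≈ 2.4717 bits.
Huffman merges: 19/250+21/200→181/1000; 79/500+181/1000→339/1000; 183/1000+101/500→77/200; 69/250+339/1000→123/200; 77/200+123/200→1. L = 63/25 ≈ 2.5200.
Efficiency = H/L = 2.4717/2.5200 = 98.1%.

98.1%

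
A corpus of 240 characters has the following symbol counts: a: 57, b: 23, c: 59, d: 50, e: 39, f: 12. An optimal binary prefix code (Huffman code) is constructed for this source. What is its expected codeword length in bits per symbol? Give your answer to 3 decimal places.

Probabilities are the counts divided by 240.
Repeatedly combine the two least-probable nodes; the expected code length is the sum of the merged weights.
merge 1/20 + 23/240 → 7/48
merge 7/48 + 13/80 → 37/120
merge 5/24 + 19/80 → 107/240
merge 59/240 + 37/120 → 133/240
merge 107/240 + 133/240 → 1
L = 7/48 + 37/120 + 107/240 + 133/240 + 1 = 589/240 ≈ 2.454 bits/symbol.

2.454 bits/symbol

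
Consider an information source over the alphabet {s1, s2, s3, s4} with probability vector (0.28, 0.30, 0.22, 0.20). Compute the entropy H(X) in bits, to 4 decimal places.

H = −Σ pᵢ log₂ pᵢ.
−0.28·log₂(0.28) = 0.5142
−0.30·log₂(0.30) = 0.5211
−0.22·log₂(0.22) = 0.4806
−0.20·log₂(0.20) = 0.4644
Sum ≈ 1.9803 → 1.9803 bits.

1.9803 bits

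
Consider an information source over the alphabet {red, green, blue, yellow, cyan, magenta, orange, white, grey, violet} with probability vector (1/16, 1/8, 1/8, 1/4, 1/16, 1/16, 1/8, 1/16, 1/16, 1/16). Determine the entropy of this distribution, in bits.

Each probability is a power of 1/2, so log₂(1/p) is an integer.
H = Σ p·log₂(1/p) = 1/16·4 + 1/8·3 + 1/8·3 + 1/4·2 + 1/16·4 + 1/16·4 + 1/8·3 + 1/16·4 + 1/16·4 + 1/16·4 = 3.125 bits.

3.125 bits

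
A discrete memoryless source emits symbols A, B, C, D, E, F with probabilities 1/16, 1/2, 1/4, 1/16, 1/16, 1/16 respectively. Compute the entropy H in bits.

Each probability is a power of 1/2, so log₂(1/p) is an integer.
H = Σ p·log₂(1/p) = 1/16·4 + 1/2·1 + 1/4·2 + 1/16·4 + 1/16·4 + 1/16·4 = 2 bits.

2 bits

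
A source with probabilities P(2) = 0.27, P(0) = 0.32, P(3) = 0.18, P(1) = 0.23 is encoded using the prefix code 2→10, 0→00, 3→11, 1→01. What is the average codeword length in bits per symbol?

2 bits/symbol

L̄ = Σ pᵢ·ℓᵢ = 0.27·2 + 0.32·2 + 0.18·2 + 0.23·2 = 2 bits/symbol.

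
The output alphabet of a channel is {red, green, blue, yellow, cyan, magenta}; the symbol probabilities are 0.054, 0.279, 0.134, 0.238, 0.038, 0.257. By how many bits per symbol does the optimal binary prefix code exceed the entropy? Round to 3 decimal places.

Entropy H = −Σ p log₂ p ≈ 2.3057 bits.
Huffman merges: 19/500+27/500→23/250; 23/250+67/500→113/500; 113/500+119/500→58/125; 257/1000+279/1000→67/125; 58/125+67/125→1. L = 1159/500 ≈ 2.3180.
L − H = 2.3180 − 2.3057 = 0.012 bits.

0.012 bits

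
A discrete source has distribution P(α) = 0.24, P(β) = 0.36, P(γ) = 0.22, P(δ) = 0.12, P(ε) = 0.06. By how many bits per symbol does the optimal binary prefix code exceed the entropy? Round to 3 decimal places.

0.064 bits

Entropy H = −Σ p log₂ p ≈ 2.1159 bits.
Huffman merges: 3/50+3/25→9/50; 9/50+11/50→2/5; 6/25+9/25→3/5; 2/5+3/5→1. L = 109/50 ≈ 2.1800.
L − H = 2.1800 − 2.1159 = 0.064 bits.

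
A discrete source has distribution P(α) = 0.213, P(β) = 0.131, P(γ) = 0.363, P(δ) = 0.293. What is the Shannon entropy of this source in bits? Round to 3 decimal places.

H = −Σ pᵢ log₂ pᵢ.
−0.213·log₂(0.213) = 0.4752
−0.131·log₂(0.131) = 0.3841
−0.363·log₂(0.363) = 0.5307
−0.293·log₂(0.293) = 0.5189
Sum ≈ 1.9090 → 1.909 bits.

1.909 bits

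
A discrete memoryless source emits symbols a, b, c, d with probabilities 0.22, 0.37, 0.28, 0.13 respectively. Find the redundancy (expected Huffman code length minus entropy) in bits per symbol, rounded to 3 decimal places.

0.072 bits

Entropy H = −Σ p log₂ p ≈ 1.9082 bits.
Huffman merges: 13/100+11/50→7/20; 7/25+7/20→63/100; 37/100+63/100→1. L = 99/50 ≈ 1.9800.
L − H = 1.9800 − 1.9082 = 0.072 bits.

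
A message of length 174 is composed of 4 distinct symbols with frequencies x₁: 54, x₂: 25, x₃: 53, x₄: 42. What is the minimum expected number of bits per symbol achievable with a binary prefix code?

Probabilities are the counts divided by 174.
Repeatedly combine the two least-probable nodes; the expected code length is the sum of the merged weights.
merge 25/174 + 7/29 → 67/174
merge 53/174 + 9/29 → 107/174
merge 67/174 + 107/174 → 1
L = 67/174 + 107/174 + 1 = 2 bits/symbol.

2 bits/symbol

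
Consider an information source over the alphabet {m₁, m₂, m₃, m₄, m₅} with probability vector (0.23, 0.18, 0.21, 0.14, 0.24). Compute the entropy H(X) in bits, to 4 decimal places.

2.2970 bits

H = −Σ pᵢ log₂ pᵢ.
−0.23·log₂(0.23) = 0.4877
−0.18·log₂(0.18) = 0.4453
−0.21·log₂(0.21) = 0.4728
−0.14·log₂(0.14) = 0.3971
−0.24·log₂(0.24) = 0.4941
Sum ≈ 2.2970 → 2.2970 bits.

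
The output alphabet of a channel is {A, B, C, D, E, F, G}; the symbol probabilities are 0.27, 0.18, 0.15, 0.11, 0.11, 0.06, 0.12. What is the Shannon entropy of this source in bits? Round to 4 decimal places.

2.6770 bits

H = −Σ pᵢ log₂ pᵢ.
−0.27·log₂(0.27) = 0.5100
−0.18·log₂(0.18) = 0.4453
−0.15·log₂(0.15) = 0.4105
−0.11·log₂(0.11) = 0.3503
−0.11·log₂(0.11) = 0.3503
−0.06·log₂(0.06) = 0.2435
−0.12·log₂(0.12) = 0.3671
Sum ≈ 2.6770 → 2.6770 bits.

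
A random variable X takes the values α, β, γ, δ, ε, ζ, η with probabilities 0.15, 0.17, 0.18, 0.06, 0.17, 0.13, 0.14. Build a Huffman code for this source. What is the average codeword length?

2.82 bits/symbol

Repeatedly combine the two least-probable nodes; the expected code length is the sum of the merged weights.
merge 3/50 + 13/100 → 19/100
merge 7/50 + 3/20 → 29/100
merge 17/100 + 17/100 → 17/50
merge 9/50 + 19/100 → 37/100
merge 29/100 + 17/50 → 63/100
merge 37/100 + 63/100 → 1
L = 19/100 + 29/100 + 17/50 + 37/100 + 63/100 + 1 = 141/50 = 2.82 bits/symbol.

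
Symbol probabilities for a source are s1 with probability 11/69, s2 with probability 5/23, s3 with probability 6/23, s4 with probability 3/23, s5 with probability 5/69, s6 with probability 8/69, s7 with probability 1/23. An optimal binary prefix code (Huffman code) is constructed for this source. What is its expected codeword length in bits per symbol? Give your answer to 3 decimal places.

Repeatedly combine the two least-probable nodes; the expected code length is the sum of the merged weights.
merge 1/23 + 5/69 → 8/69
merge 8/69 + 8/69 → 16/69
merge 3/23 + 11/69 → 20/69
merge 5/23 + 16/69 → 31/69
merge 6/23 + 20/69 → 38/69
merge 31/69 + 38/69 → 1
L = 8/69 + 16/69 + 20/69 + 31/69 + 38/69 + 1 = 182/69 ≈ 2.638 bits/symbol.

2.638 bits/symbol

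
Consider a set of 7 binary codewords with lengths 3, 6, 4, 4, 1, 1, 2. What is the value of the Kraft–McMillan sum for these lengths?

1.515625

With common denominator 2^6 = 64: Σ 2^(−ℓᵢ) = 8/64 + 1/64 + 4/64 + 4/64 + 32/64 + 32/64 + 16/64 = 97/64 = 1.515625.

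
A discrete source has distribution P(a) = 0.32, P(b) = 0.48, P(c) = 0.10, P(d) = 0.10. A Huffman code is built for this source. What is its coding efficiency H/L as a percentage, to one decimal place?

98.8%

Entropy H = −Σ p log₂ p ≈ 1.6987 bits.
Huffman merges: 1/10+1/10→1/5; 1/5+8/25→13/25; 12/25+13/25→1. L = 43/25 ≈ 1.7200.
Efficiency = H/L = 1.6987/1.7200 = 98.8%.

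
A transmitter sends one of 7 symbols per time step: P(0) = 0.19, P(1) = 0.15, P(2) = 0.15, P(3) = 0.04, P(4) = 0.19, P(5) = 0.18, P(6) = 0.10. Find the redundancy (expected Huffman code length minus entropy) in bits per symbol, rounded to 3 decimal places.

0.065 bits

Entropy H = −Σ p log₂ p ≈ 2.6948 bits.
Huffman merges: 1/25+1/10→7/50; 7/50+3/20→29/100; 3/20+9/50→33/100; 19/100+19/100→19/50; 29/100+33/100→31/50; 19/50+31/50→1. L = 69/25 ≈ 2.7600.
L − H = 2.7600 − 2.6948 = 0.065 bits.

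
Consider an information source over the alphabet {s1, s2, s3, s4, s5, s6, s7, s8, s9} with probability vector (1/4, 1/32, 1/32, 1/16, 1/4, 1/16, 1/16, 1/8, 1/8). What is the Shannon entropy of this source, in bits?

Each probability is a power of 1/2, so log₂(1/p) is an integer.
H = Σ p·log₂(1/p) = 1/4·2 + 1/32·5 + 1/32·5 + 1/16·4 + 1/4·2 + 1/16·4 + 1/16·4 + 1/8·3 + 1/8·3 = 2.8125 bits.

2.8125 bits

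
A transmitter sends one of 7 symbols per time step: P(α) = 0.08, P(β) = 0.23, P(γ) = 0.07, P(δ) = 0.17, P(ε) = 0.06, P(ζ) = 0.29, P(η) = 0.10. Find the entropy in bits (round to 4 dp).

2.5759 bits

H = −Σ pᵢ log₂ pᵢ.
−0.08·log₂(0.08) = 0.2915
−0.23·log₂(0.23) = 0.4877
−0.07·log₂(0.07) = 0.2686
−0.17·log₂(0.17) = 0.4346
−0.06·log₂(0.06) = 0.2435
−0.29·log₂(0.29) = 0.5179
−0.10·log₂(0.10) = 0.3322
Sum ≈ 2.5759 → 2.5759 bits.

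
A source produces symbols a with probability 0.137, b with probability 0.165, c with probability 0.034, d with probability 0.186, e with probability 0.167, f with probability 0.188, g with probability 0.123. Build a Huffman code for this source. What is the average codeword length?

Repeatedly combine the two least-probable nodes; the expected code length is the sum of the merged weights.
merge 17/500 + 123/1000 → 157/1000
merge 137/1000 + 157/1000 → 147/500
merge 33/200 + 167/1000 → 83/250
merge 93/500 + 47/250 → 187/500
merge 147/500 + 83/250 → 313/500
merge 187/500 + 313/500 → 1
L = 157/1000 + 147/500 + 83/250 + 187/500 + 313/500 + 1 = 2783/1000 = 2.783 bits/symbol.

2.783 bits/symbol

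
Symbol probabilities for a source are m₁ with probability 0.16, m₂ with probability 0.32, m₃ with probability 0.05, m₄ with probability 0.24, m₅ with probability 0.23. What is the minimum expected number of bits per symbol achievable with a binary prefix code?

2.21 bits/symbol

Repeatedly combine the two least-probable nodes; the expected code length is the sum of the merged weights.
merge 1/20 + 4/25 → 21/100
merge 21/100 + 23/100 → 11/25
merge 6/25 + 8/25 → 14/25
merge 11/25 + 14/25 → 1
L = 21/100 + 11/25 + 14/25 + 1 = 221/100 = 2.21 bits/symbol.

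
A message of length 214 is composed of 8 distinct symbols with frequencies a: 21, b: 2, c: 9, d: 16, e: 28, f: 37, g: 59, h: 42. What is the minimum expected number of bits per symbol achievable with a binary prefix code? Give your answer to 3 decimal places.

2.706 bits/symbol

Probabilities are the counts divided by 214.
Repeatedly combine the two least-probable nodes; the expected code length is the sum of the merged weights.
merge 1/107 + 9/214 → 11/214
merge 11/214 + 8/107 → 27/214
merge 21/214 + 27/214 → 24/107
merge 14/107 + 37/214 → 65/214
merge 21/107 + 24/107 → 45/107
merge 59/214 + 65/214 → 62/107
merge 45/107 + 62/107 → 1
L = 11/214 + 27/214 + 24/107 + 65/214 + 45/107 + 62/107 + 1 = 579/214 ≈ 2.706 bits/symbol.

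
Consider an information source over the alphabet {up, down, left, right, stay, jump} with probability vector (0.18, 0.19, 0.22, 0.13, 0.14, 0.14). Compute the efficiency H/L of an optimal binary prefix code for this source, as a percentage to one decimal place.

Entropy H = −Σ p log₂ p ≈ 2.5580 bits.
Huffman merges: 13/100+7/50→27/100; 7/50+9/50→8/25; 19/100+11/50→41/100; 27/100+8/25→59/100; 41/100+59/100→1. L = 259/100 ≈ 2.5900.
Efficiency = H/L = 2.5580/2.5900 = 98.8%.

98.8%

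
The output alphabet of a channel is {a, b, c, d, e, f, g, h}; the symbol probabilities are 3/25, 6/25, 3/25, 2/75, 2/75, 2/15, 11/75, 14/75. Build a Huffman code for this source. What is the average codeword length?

Repeatedly combine the two least-probable nodes; the expected code length is the sum of the merged weights.
merge 2/75 + 2/75 → 4/75
merge 4/75 + 3/25 → 13/75
merge 3/25 + 2/15 → 19/75
merge 11/75 + 13/75 → 8/25
merge 14/75 + 6/25 → 32/75
merge 19/75 + 8/25 → 43/75
merge 32/75 + 43/75 → 1
L = 4/75 + 13/75 + 19/75 + 8/25 + 32/75 + 43/75 + 1 = 14/5 = 2.8 bits/symbol.

2.8 bits/symbol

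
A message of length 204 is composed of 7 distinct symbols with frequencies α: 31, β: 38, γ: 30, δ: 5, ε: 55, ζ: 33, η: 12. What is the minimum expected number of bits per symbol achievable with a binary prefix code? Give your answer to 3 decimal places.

Probabilities are the counts divided by 204.
Repeatedly combine the two least-probable nodes; the expected code length is the sum of the merged weights.
merge 5/204 + 1/17 → 1/12
merge 1/12 + 5/34 → 47/204
merge 31/204 + 11/68 → 16/51
merge 19/102 + 47/204 → 5/12
merge 55/204 + 16/51 → 7/12
merge 5/12 + 7/12 → 1
L = 1/12 + 47/204 + 16/51 + 5/12 + 7/12 + 1 = 134/51 ≈ 2.627 bits/symbol.

2.627 bits/symbol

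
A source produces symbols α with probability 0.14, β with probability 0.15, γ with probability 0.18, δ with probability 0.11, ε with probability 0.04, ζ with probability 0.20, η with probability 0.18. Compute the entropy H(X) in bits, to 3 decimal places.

H = −Σ pᵢ log₂ pᵢ.
−0.14·log₂(0.14) = 0.3971
−0.15·log₂(0.15) = 0.4105
−0.18·log₂(0.18) = 0.4453
−0.11·log₂(0.11) = 0.3503
−0.04·log₂(0.04) = 0.1858
−0.20·log₂(0.20) = 0.4644
−0.18·log₂(0.18) = 0.4453
Sum ≈ 2.6987 → 2.699 bits.

2.699 bits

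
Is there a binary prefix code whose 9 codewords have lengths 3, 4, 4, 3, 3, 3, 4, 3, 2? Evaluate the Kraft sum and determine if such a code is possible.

With common denominator 2^4 = 16: Σ 2^(−ℓᵢ) = 2/16 + 1/16 + 1/16 + 2/16 + 2/16 + 2/16 + 1/16 + 2/16 + 4/16 = 17/16 = 1.0625.
Kraft's inequality requires Σ ≤ 1; here Σ = 1.0625 > 1, so no such prefix code exists.

1.0625; no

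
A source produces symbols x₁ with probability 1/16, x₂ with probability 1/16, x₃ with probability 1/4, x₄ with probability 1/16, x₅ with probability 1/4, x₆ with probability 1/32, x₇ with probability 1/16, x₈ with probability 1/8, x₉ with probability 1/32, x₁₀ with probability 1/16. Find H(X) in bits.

Each probability is a power of 1/2, so log₂(1/p) is an integer.
H = Σ p·log₂(1/p) = 1/16·4 + 1/16·4 + 1/4·2 + 1/16·4 + 1/4·2 + 1/32·5 + 1/16·4 + 1/8·3 + 1/32·5 + 1/16·4 = 2.9375 bits.

2.9375 bits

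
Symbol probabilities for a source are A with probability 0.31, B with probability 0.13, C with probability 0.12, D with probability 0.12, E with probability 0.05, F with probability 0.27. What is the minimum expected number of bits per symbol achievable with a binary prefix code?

Repeatedly combine the two least-probable nodes; the expected code length is the sum of the merged weights.
merge 1/20 + 3/25 → 17/100
merge 3/25 + 13/100 → 1/4
merge 17/100 + 1/4 → 21/50
merge 27/100 + 31/100 → 29/50
merge 21/50 + 29/50 → 1
L = 17/100 + 1/4 + 21/50 + 29/50 + 1 = 121/50 = 2.42 bits/symbol.

2.42 bits/symbol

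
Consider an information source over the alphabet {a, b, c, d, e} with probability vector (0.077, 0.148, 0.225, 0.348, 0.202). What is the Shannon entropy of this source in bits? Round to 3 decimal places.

H = −Σ pᵢ log₂ pᵢ.
−0.077·log₂(0.077) = 0.2848
−0.148·log₂(0.148) = 0.4079
−0.225·log₂(0.225) = 0.4842
−0.348·log₂(0.348) = 0.5299
−0.202·log₂(0.202) = 0.4661
Sum ≈ 2.1730 → 2.173 bits.

2.173 bits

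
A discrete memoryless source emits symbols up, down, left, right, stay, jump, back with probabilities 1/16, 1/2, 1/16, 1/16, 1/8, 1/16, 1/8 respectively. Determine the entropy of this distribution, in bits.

2.25 bits

Each probability is a power of 1/2, so log₂(1/p) is an integer.
H = Σ p·log₂(1/p) = 1/16·4 + 1/2·1 + 1/16·4 + 1/16·4 + 1/8·3 + 1/16·4 + 1/8·3 = 2.25 bits.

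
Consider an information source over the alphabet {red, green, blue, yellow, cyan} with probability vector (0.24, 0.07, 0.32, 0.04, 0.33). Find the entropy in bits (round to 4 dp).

2.0023 bits

H = −Σ pᵢ log₂ pᵢ.
−0.24·log₂(0.24) = 0.4941
−0.07·log₂(0.07) = 0.2686
−0.32·log₂(0.32) = 0.5260
−0.04·log₂(0.04) = 0.1858
−0.33·log₂(0.33) = 0.5278
Sum ≈ 2.0023 → 2.0023 bits.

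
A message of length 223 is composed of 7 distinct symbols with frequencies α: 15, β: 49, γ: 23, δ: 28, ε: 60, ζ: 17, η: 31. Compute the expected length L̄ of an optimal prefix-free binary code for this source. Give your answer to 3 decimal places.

Probabilities are the counts divided by 223.
Repeatedly combine the two least-probable nodes; the expected code length is the sum of the merged weights.
merge 15/223 + 17/223 → 32/223
merge 23/223 + 28/223 → 51/223
merge 31/223 + 32/223 → 63/223
merge 49/223 + 51/223 → 100/223
merge 60/223 + 63/223 → 123/223
merge 100/223 + 123/223 → 1
L = 32/223 + 51/223 + 63/223 + 100/223 + 123/223 + 1 = 592/223 ≈ 2.655 bits/symbol.

2.655 bits/symbol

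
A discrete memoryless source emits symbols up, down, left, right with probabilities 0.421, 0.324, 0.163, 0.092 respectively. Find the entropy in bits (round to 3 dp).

1.796 bits

H = −Σ pᵢ log₂ pᵢ.
−0.421·log₂(0.421) = 0.5255
−0.324·log₂(0.324) = 0.5268
−0.163·log₂(0.163) = 0.4266
−0.092·log₂(0.092) = 0.3167
Sum ≈ 1.7955 → 1.796 bits.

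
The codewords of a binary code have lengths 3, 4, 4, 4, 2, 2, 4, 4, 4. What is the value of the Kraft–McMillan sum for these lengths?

With common denominator 2^4 = 16: Σ 2^(−ℓᵢ) = 2/16 + 1/16 + 1/16 + 1/16 + 4/16 + 4/16 + 1/16 + 1/16 + 1/16 = 16/16 = 1.

1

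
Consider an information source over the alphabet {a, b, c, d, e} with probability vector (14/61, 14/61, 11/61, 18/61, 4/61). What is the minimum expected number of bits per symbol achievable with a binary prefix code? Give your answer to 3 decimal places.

Repeatedly combine the two least-probable nodes; the expected code length is the sum of the merged weights.
merge 4/61 + 11/61 → 15/61
merge 14/61 + 14/61 → 28/61
merge 15/61 + 18/61 → 33/61
merge 28/61 + 33/61 → 1
L = 15/61 + 28/61 + 33/61 + 1 = 137/61 ≈ 2.246 bits/symbol.

2.246 bits/symbol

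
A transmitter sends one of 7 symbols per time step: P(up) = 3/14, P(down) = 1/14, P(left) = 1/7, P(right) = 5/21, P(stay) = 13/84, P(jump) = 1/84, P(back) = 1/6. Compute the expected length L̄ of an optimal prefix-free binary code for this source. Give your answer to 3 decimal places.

Repeatedly combine the two least-probable nodes; the expected code length is the sum of the merged weights.
merge 1/84 + 1/14 → 1/12
merge 1/12 + 1/7 → 19/84
merge 13/84 + 1/6 → 9/28
merge 3/14 + 19/84 → 37/84
merge 5/21 + 9/28 → 47/84
merge 37/84 + 47/84 → 1
L = 1/12 + 19/84 + 9/28 + 37/84 + 47/84 + 1 = 221/84 ≈ 2.631 bits/symbol.

2.631 bits/symbol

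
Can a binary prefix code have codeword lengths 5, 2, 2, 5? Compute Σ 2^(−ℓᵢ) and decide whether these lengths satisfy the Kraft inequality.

With common denominator 2^5 = 32: Σ 2^(−ℓᵢ) = 1/32 + 8/32 + 8/32 + 1/32 = 18/32 = 0.5625.
Kraft's inequality requires Σ ≤ 1; here Σ = 0.5625 ≤ 1, so such a prefix code exists.

0.5625; yes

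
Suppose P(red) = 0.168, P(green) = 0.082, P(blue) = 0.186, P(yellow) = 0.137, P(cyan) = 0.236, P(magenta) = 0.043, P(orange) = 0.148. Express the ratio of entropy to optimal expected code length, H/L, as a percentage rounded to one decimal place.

Entropy H = −Σ p log₂ p ≈ 2.6672 bits.
Huffman merges: 43/1000+41/500→1/8; 1/8+137/1000→131/500; 37/250+21/125→79/250; 93/500+59/250→211/500; 131/500+79/250→289/500; 211/500+289/500→1. L = 2703/1000 ≈ 2.7030.
Efficiency = H/L = 2.6672/2.7030 = 98.7%.

98.7%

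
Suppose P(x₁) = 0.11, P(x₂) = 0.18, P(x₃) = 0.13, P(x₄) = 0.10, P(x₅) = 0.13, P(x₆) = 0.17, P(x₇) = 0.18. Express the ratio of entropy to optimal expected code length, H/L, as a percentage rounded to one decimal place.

98.3%

Entropy H = −Σ p log₂ p ≈ 2.7730 bits.
Huffman merges: 1/10+11/100→21/100; 13/100+13/100→13/50; 17/100+9/50→7/20; 9/50+21/100→39/100; 13/50+7/20→61/100; 39/100+61/100→1. L = 141/50 ≈ 2.8200.
Efficiency = H/L = 2.7730/2.8200 = 98.3%.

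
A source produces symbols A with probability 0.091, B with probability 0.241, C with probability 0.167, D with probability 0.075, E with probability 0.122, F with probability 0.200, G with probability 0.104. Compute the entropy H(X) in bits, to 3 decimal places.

2.695 bits

H = −Σ pᵢ log₂ pᵢ.
−0.091·log₂(0.091) = 0.3147
−0.241·log₂(0.241) = 0.4947
−0.167·log₂(0.167) = 0.4312
−0.075·log₂(0.075) = 0.2803
−0.122·log₂(0.122) = 0.3703
−0.200·log₂(0.200) = 0.4644
−0.104·log₂(0.104) = 0.3396
Sum ≈ 2.6952 → 2.695 bits.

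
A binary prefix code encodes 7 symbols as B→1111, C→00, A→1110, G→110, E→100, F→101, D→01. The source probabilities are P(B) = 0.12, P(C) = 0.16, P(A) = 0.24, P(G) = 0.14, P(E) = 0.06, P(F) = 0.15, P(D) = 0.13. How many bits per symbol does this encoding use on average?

L̄ = Σ pᵢ·ℓᵢ = 0.12·4 + 0.16·2 + 0.24·4 + 0.14·3 + 0.06·3 + 0.15·3 + 0.13·2 = 3.07 bits/symbol.

3.07 bits/symbol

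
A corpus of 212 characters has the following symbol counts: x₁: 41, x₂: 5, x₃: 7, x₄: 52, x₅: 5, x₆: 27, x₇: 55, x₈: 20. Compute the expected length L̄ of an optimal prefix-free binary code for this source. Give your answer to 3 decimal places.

2.604 bits/symbol

Probabilities are the counts divided by 212.
Repeatedly combine the two least-probable nodes; the expected code length is the sum of the merged weights.
merge 5/212 + 5/212 → 5/106
merge 7/212 + 5/106 → 17/212
merge 17/212 + 5/53 → 37/212
merge 27/212 + 37/212 → 16/53
merge 41/212 + 13/53 → 93/212
merge 55/212 + 16/53 → 119/212
merge 93/212 + 119/212 → 1
L = 5/106 + 17/212 + 37/212 + 16/53 + 93/212 + 119/212 + 1 = 138/53 ≈ 2.604 bits/symbol.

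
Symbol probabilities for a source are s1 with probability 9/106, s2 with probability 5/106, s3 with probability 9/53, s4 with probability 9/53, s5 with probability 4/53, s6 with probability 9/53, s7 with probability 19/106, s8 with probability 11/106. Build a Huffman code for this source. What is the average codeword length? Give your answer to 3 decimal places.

Repeatedly combine the two least-probable nodes; the expected code length is the sum of the merged weights.
merge 5/106 + 4/53 → 13/106
merge 9/106 + 11/106 → 10/53
merge 13/106 + 9/53 → 31/106
merge 9/53 + 9/53 → 18/53
merge 19/106 + 10/53 → 39/106
merge 31/106 + 18/53 → 67/106
merge 39/106 + 67/106 → 1
L = 13/106 + 10/53 + 31/106 + 18/53 + 39/106 + 67/106 + 1 = 156/53 ≈ 2.943 bits/symbol.

2.943 bits/symbol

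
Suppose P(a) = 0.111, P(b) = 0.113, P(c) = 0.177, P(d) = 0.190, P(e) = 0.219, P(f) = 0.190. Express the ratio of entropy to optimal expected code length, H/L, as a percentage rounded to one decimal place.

98.0%

Entropy H = −Σ p log₂ p ≈ 2.5399 bits.
Huffman merges: 111/1000+113/1000→28/125; 177/1000+19/100→367/1000; 19/100+219/1000→409/1000; 28/125+367/1000→591/1000; 409/1000+591/1000→1. L = 2591/1000 ≈ 2.5910.
Efficiency = H/L = 2.5399/2.5910 = 98.0%.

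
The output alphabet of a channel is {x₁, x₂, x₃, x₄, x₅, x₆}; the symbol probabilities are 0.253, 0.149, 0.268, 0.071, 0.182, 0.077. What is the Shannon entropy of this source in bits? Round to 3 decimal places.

2.423 bits

H = −Σ pᵢ log₂ pᵢ.
−0.253·log₂(0.253) = 0.5016
−0.149·log₂(0.149) = 0.4092
−0.268·log₂(0.268) = 0.5091
−0.071·log₂(0.071) = 0.2709
−0.182·log₂(0.182) = 0.4474
−0.077·log₂(0.077) = 0.2848
Sum ≈ 2.4231 → 2.423 bits.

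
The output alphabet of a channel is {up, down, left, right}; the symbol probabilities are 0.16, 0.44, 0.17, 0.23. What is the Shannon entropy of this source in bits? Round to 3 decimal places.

H = −Σ pᵢ log₂ pᵢ.
−0.16·log₂(0.16) = 0.4230
−0.44·log₂(0.44) = 0.5211
−0.17·log₂(0.17) = 0.4346
−0.23·log₂(0.23) = 0.4877
Sum ≈ 1.8664 → 1.866 bits.

1.866 bits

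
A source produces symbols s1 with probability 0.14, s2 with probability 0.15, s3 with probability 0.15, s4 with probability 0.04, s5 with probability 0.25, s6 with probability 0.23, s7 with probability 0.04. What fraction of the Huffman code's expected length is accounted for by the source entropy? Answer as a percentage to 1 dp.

Entropy H = −Σ p log₂ p ≈ 2.5774 bits.
Huffman merges: 1/25+1/25→2/25; 2/25+7/50→11/50; 3/20+3/20→3/10; 11/50+23/100→9/20; 1/4+3/10→11/20; 9/20+11/20→1. L = 13/5 ≈ 2.6000.
Efficiency = H/L = 2.5774/2.6000 = 99.1%.

99.1%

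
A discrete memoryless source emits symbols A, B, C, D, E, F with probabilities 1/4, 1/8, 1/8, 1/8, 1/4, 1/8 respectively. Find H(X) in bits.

Each probability is a power of 1/2, so log₂(1/p) is an integer.
H = Σ p·log₂(1/p) = 1/4·2 + 1/8·3 + 1/8·3 + 1/8·3 + 1/4·2 + 1/8·3 = 2.5 bits.

2.5 bits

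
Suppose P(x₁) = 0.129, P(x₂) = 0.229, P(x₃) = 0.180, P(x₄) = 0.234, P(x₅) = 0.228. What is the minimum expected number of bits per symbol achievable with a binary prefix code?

Repeatedly combine the two least-probable nodes; the expected code length is the sum of the merged weights.
merge 129/1000 + 9/50 → 309/1000
merge 57/250 + 229/1000 → 457/1000
merge 117/500 + 309/1000 → 543/1000
merge 457/1000 + 543/1000 → 1
L = 309/1000 + 457/1000 + 543/1000 + 1 = 2309/1000 = 2.309 bits/symbol.

2.309 bits/symbol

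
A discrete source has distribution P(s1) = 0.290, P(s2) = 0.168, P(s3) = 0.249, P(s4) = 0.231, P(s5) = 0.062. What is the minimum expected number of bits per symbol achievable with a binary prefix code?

2.23 bits/symbol

Repeatedly combine the two least-probable nodes; the expected code length is the sum of the merged weights.
merge 31/500 + 21/125 → 23/100
merge 23/100 + 231/1000 → 461/1000
merge 249/1000 + 29/100 → 539/1000
merge 461/1000 + 539/1000 → 1
L = 23/100 + 461/1000 + 539/1000 + 1 = 223/100 = 2.23 bits/symbol.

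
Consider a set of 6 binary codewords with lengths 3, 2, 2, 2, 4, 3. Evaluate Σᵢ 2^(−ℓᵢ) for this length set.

With common denominator 2^4 = 16: Σ 2^(−ℓᵢ) = 2/16 + 4/16 + 4/16 + 4/16 + 1/16 + 2/16 = 17/16 = 1.0625.

1.0625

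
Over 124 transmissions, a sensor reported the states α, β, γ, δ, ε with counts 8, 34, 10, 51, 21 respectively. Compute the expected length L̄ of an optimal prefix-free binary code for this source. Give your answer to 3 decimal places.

2.048 bits/symbol

Probabilities are the counts divided by 124.
Repeatedly combine the two least-probable nodes; the expected code length is the sum of the merged weights.
merge 2/31 + 5/62 → 9/62
merge 9/62 + 21/124 → 39/124
merge 17/62 + 39/124 → 73/124
merge 51/124 + 73/124 → 1
L = 9/62 + 39/124 + 73/124 + 1 = 127/62 ≈ 2.048 bits/symbol.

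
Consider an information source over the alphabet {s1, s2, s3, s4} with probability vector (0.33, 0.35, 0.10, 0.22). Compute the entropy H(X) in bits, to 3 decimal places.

1.871 bits

H = −Σ pᵢ log₂ pᵢ.
−0.33·log₂(0.33) = 0.5278
−0.35·log₂(0.35) = 0.5301
−0.10·log₂(0.10) = 0.3322
−0.22·log₂(0.22) = 0.4806
Sum ≈ 1.8707 → 1.871 bits.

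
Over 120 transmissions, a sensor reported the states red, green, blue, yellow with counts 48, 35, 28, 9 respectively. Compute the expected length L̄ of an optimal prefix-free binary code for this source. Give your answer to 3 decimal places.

Probabilities are the counts divided by 120.
Repeatedly combine the two least-probable nodes; the expected code length is the sum of the merged weights.
merge 3/40 + 7/30 → 37/120
merge 7/24 + 37/120 → 3/5
merge 2/5 + 3/5 → 1
L = 37/120 + 3/5 + 1 = 229/120 ≈ 1.908 bits/symbol.

1.908 bits/symbol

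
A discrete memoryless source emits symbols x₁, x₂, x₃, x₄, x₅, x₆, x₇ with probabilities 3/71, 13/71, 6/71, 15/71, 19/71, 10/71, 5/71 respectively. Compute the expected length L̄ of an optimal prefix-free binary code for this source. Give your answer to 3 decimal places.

Repeatedly combine the two least-probable nodes; the expected code length is the sum of the merged weights.
merge 3/71 + 5/71 → 8/71
merge 6/71 + 8/71 → 14/71
merge 10/71 + 13/71 → 23/71
merge 14/71 + 15/71 → 29/71
merge 19/71 + 23/71 → 42/71
merge 29/71 + 42/71 → 1
L = 8/71 + 14/71 + 23/71 + 29/71 + 42/71 + 1 = 187/71 ≈ 2.634 bits/symbol.

2.634 bits/symbol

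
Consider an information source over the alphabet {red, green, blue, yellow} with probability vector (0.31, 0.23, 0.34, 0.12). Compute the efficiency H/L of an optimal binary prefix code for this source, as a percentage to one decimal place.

95.4%

Entropy H = −Σ p log₂ p ≈ 1.9077 bits.
Huffman merges: 3/25+23/100→7/20; 31/100+17/50→13/20; 7/20+13/20→1. L = 2 ≈ 2.0000.
Efficiency = H/L = 1.9077/2.0000 = 95.4%.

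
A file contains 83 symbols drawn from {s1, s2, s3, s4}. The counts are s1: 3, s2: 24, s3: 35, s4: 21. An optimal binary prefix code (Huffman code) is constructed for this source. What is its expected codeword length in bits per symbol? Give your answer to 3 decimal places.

Probabilities are the counts divided by 83.
Repeatedly combine the two least-probable nodes; the expected code length is the sum of the merged weights.
merge 3/83 + 21/83 → 24/83
merge 24/83 + 24/83 → 48/83
merge 35/83 + 48/83 → 1
L = 24/83 + 48/83 + 1 = 155/83 ≈ 1.867 bits/symbol.

1.867 bits/symbol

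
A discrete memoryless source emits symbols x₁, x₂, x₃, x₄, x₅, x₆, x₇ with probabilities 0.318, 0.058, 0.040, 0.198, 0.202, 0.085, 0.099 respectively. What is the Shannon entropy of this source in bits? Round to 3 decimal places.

H = −Σ pᵢ log₂ pᵢ.
−0.318·log₂(0.318) = 0.5256
−0.058·log₂(0.058) = 0.2383
−0.040·log₂(0.040) = 0.1858
−0.198·log₂(0.198) = 0.4626
−0.202·log₂(0.202) = 0.4661
−0.085·log₂(0.085) = 0.3023
−0.099·log₂(0.099) = 0.3303
Sum ≈ 2.5110 → 2.511 bits.

2.511 bits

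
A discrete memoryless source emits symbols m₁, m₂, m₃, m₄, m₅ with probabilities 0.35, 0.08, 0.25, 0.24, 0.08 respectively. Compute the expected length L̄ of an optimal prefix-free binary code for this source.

Repeatedly combine the two least-probable nodes; the expected code length is the sum of the merged weights.
merge 2/25 + 2/25 → 4/25
merge 4/25 + 6/25 → 2/5
merge 1/4 + 7/20 → 3/5
merge 2/5 + 3/5 → 1
L = 4/25 + 2/5 + 3/5 + 1 = 54/25 = 2.16 bits/symbol.

2.16 bits/symbol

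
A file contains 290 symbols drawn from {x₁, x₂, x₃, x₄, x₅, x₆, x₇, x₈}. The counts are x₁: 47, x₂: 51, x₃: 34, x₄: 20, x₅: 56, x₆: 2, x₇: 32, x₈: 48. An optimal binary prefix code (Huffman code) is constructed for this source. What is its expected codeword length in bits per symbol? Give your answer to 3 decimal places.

2.883 bits/symbol

Probabilities are the counts divided by 290.
Repeatedly combine the two least-probable nodes; the expected code length is the sum of the merged weights.
merge 1/145 + 2/29 → 11/145
merge 11/145 + 16/145 → 27/145
merge 17/145 + 47/290 → 81/290
merge 24/145 + 51/290 → 99/290
merge 27/145 + 28/145 → 11/29
merge 81/290 + 99/290 → 18/29
merge 11/29 + 18/29 → 1
L = 11/145 + 27/145 + 81/290 + 99/290 + 11/29 + 18/29 + 1 = 418/145 ≈ 2.883 bits/symbol.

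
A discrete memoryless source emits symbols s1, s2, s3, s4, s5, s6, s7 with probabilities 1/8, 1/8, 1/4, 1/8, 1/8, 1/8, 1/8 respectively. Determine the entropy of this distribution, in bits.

Each probability is a power of 1/2, so log₂(1/p) is an integer.
H = Σ p·log₂(1/p) = 1/8·3 + 1/8·3 + 1/4·2 + 1/8·3 + 1/8·3 + 1/8·3 + 1/8·3 = 2.75 bits.

2.75 bits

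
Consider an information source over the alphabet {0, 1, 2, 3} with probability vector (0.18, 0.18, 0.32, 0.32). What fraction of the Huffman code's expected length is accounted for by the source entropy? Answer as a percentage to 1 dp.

97.1%

Entropy H = −Σ p log₂ p ≈ 1.9427 bits.
Huffman merges: 9/50+9/50→9/25; 8/25+8/25→16/25; 9/25+16/25→1. L = 2 ≈ 2.0000.
Efficiency = H/L = 1.9427/2.0000 = 97.1%.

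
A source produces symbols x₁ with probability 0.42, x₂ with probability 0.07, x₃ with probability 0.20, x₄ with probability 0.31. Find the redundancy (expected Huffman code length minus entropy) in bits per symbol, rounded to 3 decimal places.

0.068 bits

Entropy H = −Σ p log₂ p ≈ 1.7824 bits.
Huffman merges: 7/100+1/5→27/100; 27/100+31/100→29/50; 21/50+29/50→1. L = 37/20 ≈ 1.8500.
L − H = 1.8500 − 1.7824 = 0.068 bits.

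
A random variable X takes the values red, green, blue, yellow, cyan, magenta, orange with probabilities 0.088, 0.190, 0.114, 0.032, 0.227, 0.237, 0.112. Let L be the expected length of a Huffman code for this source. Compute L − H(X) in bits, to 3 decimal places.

Entropy H = −Σ p log₂ p ≈ 2.6114 bits.
Huffman merges: 4/125+11/125→3/25; 14/125+57/500→113/500; 3/25+19/100→31/100; 113/500+227/1000→453/1000; 237/1000+31/100→547/1000; 453/1000+547/1000→1. L = 332/125 ≈ 2.6560.
L − H = 2.6560 − 2.6114 = 0.045 bits.

0.045 bits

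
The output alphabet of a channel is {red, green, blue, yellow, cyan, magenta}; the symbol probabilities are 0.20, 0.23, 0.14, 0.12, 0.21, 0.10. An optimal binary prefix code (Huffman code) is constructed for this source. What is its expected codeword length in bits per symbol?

Repeatedly combine the two least-probable nodes; the expected code length is the sum of the merged weights.
merge 1/10 + 3/25 → 11/50
merge 7/50 + 1/5 → 17/50
merge 21/100 + 11/50 → 43/100
merge 23/100 + 17/50 → 57/100
merge 43/100 + 57/100 → 1
L = 11/50 + 17/50 + 43/100 + 57/100 + 1 = 64/25 = 2.56 bits/symbol.

2.56 bits/symbol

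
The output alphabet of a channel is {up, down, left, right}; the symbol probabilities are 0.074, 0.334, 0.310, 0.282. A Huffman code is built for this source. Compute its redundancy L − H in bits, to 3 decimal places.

0.155 bits

Entropy H = −Σ p log₂ p ≈ 1.8452 bits.
Huffman merges: 37/500+141/500→89/250; 31/100+167/500→161/250; 89/250+161/250→1. L = 2 ≈ 2.0000.
L − H = 2.0000 − 1.8452 = 0.155 bits.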